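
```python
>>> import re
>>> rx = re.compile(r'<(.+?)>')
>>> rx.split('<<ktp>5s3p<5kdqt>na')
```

With the lazy modifier that quantifier settles for the fewest repetitions that let the rest of the pattern succeed (the atoms after it are unaffected and can still be greedy).
With a capturing group present, the delimiter's captured portion is kept in the result list.

['', '<ktp', '5s3p', '5kdqt', 'na']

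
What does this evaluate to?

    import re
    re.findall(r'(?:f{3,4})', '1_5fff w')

['fff']

This matches 3 to 4 of a literal 'f' (non-capturing group).
Since nothing is captured, `findall` lists the 1 matched substring directly.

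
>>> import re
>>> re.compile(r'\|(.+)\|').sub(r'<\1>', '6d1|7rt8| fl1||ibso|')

'6d1<7rt8| fl1||ibso>'

`\1` in the replacement pulls in group 1's text for each match.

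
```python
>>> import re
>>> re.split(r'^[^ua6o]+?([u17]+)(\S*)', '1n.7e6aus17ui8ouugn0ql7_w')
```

Because the pattern has a capturing group, `split` also inserts each captured text between the pieces.

['', '7', 'e6aus17ui8ouugn0ql7_w', '']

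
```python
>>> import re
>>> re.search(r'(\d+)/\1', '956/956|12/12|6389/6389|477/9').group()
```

'956/956'

The backreference `\1` re-matches whatever the first group consumed, character for character.
The match spans [0:7] → '956/956'.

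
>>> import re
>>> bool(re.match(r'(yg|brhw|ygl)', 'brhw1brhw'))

With `match`, the pattern is implicitly anchored at the beginning.
The match spans [0:4] → 'brhw'.
Captured: group 1 = 'brhw'.

True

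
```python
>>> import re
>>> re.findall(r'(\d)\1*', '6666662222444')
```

['6', '2', '4']

`\1` has to match the exact text group 1 already captured.
One capturing group, so `findall` returns just the captured substring from each match — 3 in all.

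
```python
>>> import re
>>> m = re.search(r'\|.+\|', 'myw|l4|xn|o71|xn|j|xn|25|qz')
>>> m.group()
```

The match spans [3:25] → '|l4|xn|o71|xn|j|xn|25|'.

'|l4|xn|o71|xn|j|xn|25|'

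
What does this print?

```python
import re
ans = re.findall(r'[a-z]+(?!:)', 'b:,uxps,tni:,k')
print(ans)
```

Because the assertion is negative and zero-width, positions next to the forbidden text are skipped.
Since nothing is captured, `findall` lists the 3 matched substrings directly.

['uxps', 'tn', 'k']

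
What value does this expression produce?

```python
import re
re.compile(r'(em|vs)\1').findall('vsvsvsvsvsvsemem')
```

['vs', 'vs', 'vs', 'em']

`\1` has to match the exact text group 1 already captured.
Walking the string: at [0:4] match 'vsvs', group 1 = 'vs'; at [4:8] match 'vsvs', group 1 = 'vs'; at [8:12] match 'vsvs', group 1 = 'vs'; at [12:16] match 'emem', group 1 = 'em'.
One capturing group, so `findall` returns just the captured substring from each match — 4 in all.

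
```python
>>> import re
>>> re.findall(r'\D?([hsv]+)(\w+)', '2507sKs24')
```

[('s', 'Ks24')]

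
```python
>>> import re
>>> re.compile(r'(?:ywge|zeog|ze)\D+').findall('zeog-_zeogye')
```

['zeog-_zeogye']

Scanning left to right: at [0:12] → 'zeog-_zeogye'.
With no groups in the pattern, `findall` gives back each whole match — 1 here.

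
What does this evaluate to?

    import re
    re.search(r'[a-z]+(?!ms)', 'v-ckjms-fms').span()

(0, 1)

The negative lookahead/lookbehind blocks any match where the forbidden context is present.
`search` walks the string left to right and returns the first match it finds.
The match spans [0:1] → 'v'.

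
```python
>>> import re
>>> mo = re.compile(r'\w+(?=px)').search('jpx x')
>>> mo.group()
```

'j'

The `(?=…)`/`(?<=…)` assertion just peeks at neighbouring text; it doesn't advance the match position.
`re.search` tries every starting position until one works.
The match spans [0:1] → 'j'.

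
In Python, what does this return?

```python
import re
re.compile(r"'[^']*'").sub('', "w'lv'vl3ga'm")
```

Each match is replaced by ''.

"wvl3ga'm"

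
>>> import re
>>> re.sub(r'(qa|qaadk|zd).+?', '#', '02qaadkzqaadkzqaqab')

'02#dkz#dkz#ab'

The regex engine tests alternatives in the order written; an earlier branch that matches wins even if a later one would match more.
Matches: at [2:5] → 'qaa'; at [8:11] → 'qaa'; at [14:17] → 'qaq'.
`sub` substitutes '#' at each match site.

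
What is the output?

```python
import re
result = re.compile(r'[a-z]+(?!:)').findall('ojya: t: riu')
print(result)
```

['ojy', 'riu']

The negative lookaround is zero-width — it rules out positions where the adjacent text would match, without consuming anything.
Scanning left to right: at [0:3] → 'ojy'; at [9:12] → 'riu'.
With no groups in the pattern, `findall` gives back each whole match — 2 here.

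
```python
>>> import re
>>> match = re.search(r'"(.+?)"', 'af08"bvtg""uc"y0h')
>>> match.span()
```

(4, 10)

`re.search` tries every starting position until one works.
The match spans [4:10] → '"bvtg"'.
Captured: group 1 = 'bvtg'.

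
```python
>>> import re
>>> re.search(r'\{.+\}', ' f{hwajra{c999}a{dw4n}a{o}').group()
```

`re.search` scans for the first position where the pattern succeeds.
The match spans [2:26] → '{hwajra{c999}a{dw4n}a{o}'.

'{hwajra{c999}a{dw4n}a{o}'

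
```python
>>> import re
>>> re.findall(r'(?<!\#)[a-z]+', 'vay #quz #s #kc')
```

`(?!…)`/`(?<!…)` only lets a position through if the neighbouring text does NOT match; no characters are consumed.
Walking the string: at [0:3] → 'vay'; at [6:8] → 'uz'; at [14:15] → 'c'.
With no groups in the pattern, `findall` gives back each whole match — 3 here.

['vay', 'uz', 'c']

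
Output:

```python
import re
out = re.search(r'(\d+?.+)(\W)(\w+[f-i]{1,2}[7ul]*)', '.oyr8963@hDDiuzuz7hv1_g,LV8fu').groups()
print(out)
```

Pattern: one or more of a digit (lazy), then one or more of any character (captured); then a non-word character (captured); then one or more of a word character, then 1 to 2 of a character in [f-i], then zero or more of one of [7ul] (captured).
`re.search` tries every starting position until one works.
The match spans [4:29] → '8963@hDDiuzuz7hv1_g,LV8fu'.
Captured: group 1 = '8963@hDDiuzuz7hv1_g', group 2 = ',', group 3 = 'LV8fu'.

('8963@hDDiuzuz7hv1_g', ',', 'LV8fu')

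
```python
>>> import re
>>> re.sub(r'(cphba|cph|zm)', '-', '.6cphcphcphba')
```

'.6---'

Alternation isn't longest-match — the leftmost alternative that fits at this position is chosen.
Each match is replaced by '-'.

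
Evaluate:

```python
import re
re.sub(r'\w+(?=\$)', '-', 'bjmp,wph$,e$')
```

Because the assertion is zero-width, the text it checks is not consumed and won't appear in the result.
`sub` substitutes '-' at each match site.

'bjmp,-$,-$'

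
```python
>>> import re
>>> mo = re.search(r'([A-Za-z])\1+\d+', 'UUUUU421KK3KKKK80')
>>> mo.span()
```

The backreference `\1` re-matches whatever the first group consumed, character for character.
`re.search` scans for the first position where the pattern succeeds.
The match spans [0:8] → 'UUUUU421'.
Captured: group 1 = 'U'.

(0, 8)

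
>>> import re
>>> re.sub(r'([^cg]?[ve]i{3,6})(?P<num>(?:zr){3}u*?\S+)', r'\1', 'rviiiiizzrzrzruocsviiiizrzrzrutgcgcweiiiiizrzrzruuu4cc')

The pattern matches optionally any character except [cg], then one of [ve], then 3 to 6 of the literal 'i' (captured); then the literal 'zr' repeated 3 times, then zero or more of the literal 'u' (lazy), then one or more of a non-whitespace character (captured as 'num').
Matches: at [17:54] → 'sviiiizrzrzrutgcgcweiiiiizrzrzruuu4cc'.
Each match is replaced using the text its own group 1 captured.

'rviiiiizzrzrzruocsviiii'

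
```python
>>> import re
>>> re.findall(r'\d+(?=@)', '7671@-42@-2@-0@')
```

['7671', '42', '2', '0']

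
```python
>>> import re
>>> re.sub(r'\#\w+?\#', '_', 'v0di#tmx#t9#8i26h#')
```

'v0di_t9_'

Matches: at [4:9] → '#tmx#'; at [11:18] → '#8i26h#'.
Every occurrence is swapped for '_'.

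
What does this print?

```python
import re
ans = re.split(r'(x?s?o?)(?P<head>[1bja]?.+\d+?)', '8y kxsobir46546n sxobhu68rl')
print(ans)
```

Pattern: optionally a literal 'x', then optionally a literal 's', then optionally the literal 'o' (captured); then optionally one of [1bja], then one or more of any character, then one or more of a digit (lazy) (captured as 'head').
With a capturing group present, the delimiter's captured portion is kept in the result list.

['', '', '8y kxsobir46546n sxobhu68', 'rl']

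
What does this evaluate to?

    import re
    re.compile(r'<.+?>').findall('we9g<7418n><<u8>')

['<7418n>', '<<u8>']

A `+?`/`*?`/`{m,n}?` starts at its minimum and grows only as far as needed for what follows to match.
Scanning left to right: at [4:11] → '<7418n>'; at [11:16] → '<<u8>'.
`findall` yields the raw match text (2 of them) because the pattern has no groups.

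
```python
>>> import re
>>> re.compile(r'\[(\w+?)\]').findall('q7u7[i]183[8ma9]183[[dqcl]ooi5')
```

['i', '8ma9', 'dqcl']

One capturing group, so `findall` returns just the captured substring from each match — 3 in all.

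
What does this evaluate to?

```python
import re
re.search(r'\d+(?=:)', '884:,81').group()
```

'884'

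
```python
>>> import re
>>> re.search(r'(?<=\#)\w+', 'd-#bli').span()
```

(3, 6)

Lookahead/lookbehind check context without consuming it, so the matched span excludes the asserted characters.
`re.search` scans for the first position where the pattern succeeds.
The match spans [3:6] → 'bli'.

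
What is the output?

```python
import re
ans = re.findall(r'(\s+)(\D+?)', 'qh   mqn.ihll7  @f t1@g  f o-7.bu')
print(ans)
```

The pattern matches one or more of whitespace (captured); then one or more of a non-digit (lazy) (captured).
Lazy quantifiers expand one character at a time until the remainder of the pattern can match.
Matches: at [2:6] match '   m', groups = ('   ', 'm'); at [14:17] match '  @', groups = ('  ', '@'); at [18:20] match ' t', groups = (' ', 't'); at [23:26] match '  f', groups = ('  ', 'f'); at [26:28] match ' o', groups = (' ', 'o').
`findall` packs the 2 group values into a tuple for every match.

[('   ', 'm'), ('  ', '@'), (' ', 't'), ('  ', 'f'), (' ', 'o')]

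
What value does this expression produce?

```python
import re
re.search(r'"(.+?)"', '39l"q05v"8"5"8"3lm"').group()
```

'"q05v"'

Because the quantifier is non-greedy, it stops expanding at the earliest point where the rest of the pattern can succeed.
Unlike `match`, `search` isn't anchored — it looks for the pattern anywhere in the string.
The match spans [3:9] → '"q05v"'.
Captured: group 1 = 'q05v'.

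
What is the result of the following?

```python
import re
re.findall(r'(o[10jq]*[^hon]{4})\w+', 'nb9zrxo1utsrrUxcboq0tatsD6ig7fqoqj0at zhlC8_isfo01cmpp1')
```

['o1utsr', 'o01cmpp']

This matches a literal 'o', then zero or more of one of [10jq], then exactly 4 of any character except [hon] (captured); then one or more of a word character.
`findall` collects group 1 from each match (2 total).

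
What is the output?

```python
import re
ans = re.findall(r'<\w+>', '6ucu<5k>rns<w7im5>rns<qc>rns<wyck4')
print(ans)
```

Walking the string: at [4:8] → '<5k>'; at [11:18] → '<w7im5>'; at [21:25] → '<qc>'.
`findall` yields the raw match text (3 of them) because the pattern has no groups.

['<5k>', '<w7im5>', '<qc>']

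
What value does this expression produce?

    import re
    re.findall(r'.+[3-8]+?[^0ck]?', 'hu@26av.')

['hu@26a']

This matches one or more of any character; then one or more of a character in [3-8] (lazy); then optionally any character except [0ck].
`findall` yields the raw match text (1 of them) because the pattern has no groups.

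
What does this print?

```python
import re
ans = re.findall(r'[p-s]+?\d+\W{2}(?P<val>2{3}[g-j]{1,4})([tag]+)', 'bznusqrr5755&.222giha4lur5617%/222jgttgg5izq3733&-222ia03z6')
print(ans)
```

Pattern: one or more of a character in [p-s] (lazy), then one or more of a digit, then exactly 2 of a non-word character; then exactly 3 of the literal '2', then 1 to 4 of a character in [g-j] (captured as 'val'); then one or more of one of [tag] (captured).
With 2 capturing groups, `findall` returns a 2-tuple per match.

[('222gih', 'a'), ('222jg', 'ttgg'), ('222i', 'a')]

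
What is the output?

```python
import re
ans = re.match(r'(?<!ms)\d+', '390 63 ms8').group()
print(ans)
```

Because the assertion is negative and zero-width, positions next to the forbidden text are skipped.
`re.match` only tries the pattern at the start of the string.
The match spans [0:3] → '390'.

390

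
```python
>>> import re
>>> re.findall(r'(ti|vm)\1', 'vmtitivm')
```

`\1` is not a pattern — it's the concrete string captured by group 1, re-applied verbatim.
Scanning left to right: at [2:6] match 'titi', group 1 = 'ti'.
`findall` collects group 1 from the one match (1 total).

['ti']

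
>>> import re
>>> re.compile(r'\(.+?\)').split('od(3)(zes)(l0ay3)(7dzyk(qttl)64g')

['od', '', '', '', '64g']

A `+?`/`*?`/`{m,n}?` starts at its minimum and grows only as far as needed for what follows to match.
Matches to split on: at [2:5] → '(3)'; at [5:10] → '(zes)'; at [10:17] → '(l0ay3)'; at [17:29] → '(7dzyk(qttl)'.
Splitting on the pattern gives 5 pieces.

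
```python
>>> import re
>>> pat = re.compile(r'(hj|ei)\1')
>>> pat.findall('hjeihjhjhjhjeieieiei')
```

['hj', 'hj', 'ei', 'ei']

A backreference is literal: `\1` must see the identical characters the first group matched.
Walking the string: at [4:8] match 'hjhj', group 1 = 'hj'; at [8:12] match 'hjhj', group 1 = 'hj'; at [12:16] match 'eiei', group 1 = 'ei'; at [16:20] match 'eiei', group 1 = 'ei'.
`findall` collects group 1 from each match (4 total).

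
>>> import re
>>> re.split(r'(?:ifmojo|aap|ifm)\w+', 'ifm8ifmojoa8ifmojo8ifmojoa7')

['', '']

Matches to split on: at [0:27] → 'ifm8ifmojoa8ifmojo8ifmojoa7'.
`split` removes every match and returns the 2 fragments in between.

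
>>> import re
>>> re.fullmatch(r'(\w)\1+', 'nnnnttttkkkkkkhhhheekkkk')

None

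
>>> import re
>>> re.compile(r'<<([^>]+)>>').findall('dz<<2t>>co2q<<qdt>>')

Matches: at [2:8] match '<<2t>>', group 1 = '2t'; at [12:19] match '<<qdt>>', group 1 = 'qdt'.
With a single group, `findall` returns only what that group captured — 2 items.

['2t', 'qdt']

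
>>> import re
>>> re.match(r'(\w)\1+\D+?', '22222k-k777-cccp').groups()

The match spans [0:6] → '22222k'.
Captured: group 1 = '2'.

('2',)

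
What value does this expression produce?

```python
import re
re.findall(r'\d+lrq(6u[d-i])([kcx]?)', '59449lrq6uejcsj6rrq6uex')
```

[('6ue', '')]

This matches one or more of a digit, then the literal 'lrq'; then the literal '6u', then a character in [d-i] (captured); then optionally one of [kcx] (captured).
Walking the string: at [0:11] match '59449lrq6ue', groups = ('6ue', '').
`findall` packs the 2 group values into a tuple for every match.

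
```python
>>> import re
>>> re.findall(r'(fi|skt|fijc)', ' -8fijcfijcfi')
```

The regex engine tests alternatives in the order written; an earlier branch that matches wins even if a later one would match more.
Scanning left to right: at [3:5] match 'fi', group 1 = 'fi'; at [7:9] match 'fi', group 1 = 'fi'; at [11:13] match 'fi', group 1 = 'fi'.
`findall` collects group 1 from each match (3 total).

['fi', 'fi', 'fi']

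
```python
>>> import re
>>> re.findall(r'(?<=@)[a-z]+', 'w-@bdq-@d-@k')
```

['bdq', 'd', 'k']

Because the assertion is zero-width, the text it checks is not consumed and won't appear in the result.
Since nothing is captured, `findall` lists the 3 matched substrings directly.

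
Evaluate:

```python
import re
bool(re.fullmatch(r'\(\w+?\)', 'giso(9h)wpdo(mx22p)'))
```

False

For `fullmatch`, every character of the input must be accounted for by the pattern.
Here there's no way to consume every character, so the call returns None, and `bool(None)` is False.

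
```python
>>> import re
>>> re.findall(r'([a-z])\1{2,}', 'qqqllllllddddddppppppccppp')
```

['q', 'l', 'd', 'p', 'p']

`\1` has to match the exact text group 1 already captured.
Because there's exactly one group, `findall` drops the full match and keeps group 1 from each hit.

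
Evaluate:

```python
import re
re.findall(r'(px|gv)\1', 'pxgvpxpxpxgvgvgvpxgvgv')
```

['px', 'gv', 'gv']

The backreference `\1` re-matches whatever the first group consumed, character for character.
Walking the string: at [4:8] match 'pxpx', group 1 = 'px'; at [10:14] match 'gvgv', group 1 = 'gv'; at [18:22] match 'gvgv', group 1 = 'gv'.
One capturing group, so `findall` returns just the captured substring from each match — 3 in all.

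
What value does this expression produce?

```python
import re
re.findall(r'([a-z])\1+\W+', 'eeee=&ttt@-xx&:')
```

The backreference `\1` re-matches whatever the first group consumed, character for character.
Walking the string: at [0:6] match 'eeee=&', group 1 = 'e'; at [6:11] match 'ttt@-', group 1 = 't'; at [11:15] match 'xx&:', group 1 = 'x'.
`findall` collects group 1 from each match (3 total).

['e', 't', 'x']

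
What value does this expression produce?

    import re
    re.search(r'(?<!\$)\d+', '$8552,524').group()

The negative lookaround is zero-width — it rules out positions where the adjacent text would match, without consuming anything.
The match spans [2:5] → '552'.

'552'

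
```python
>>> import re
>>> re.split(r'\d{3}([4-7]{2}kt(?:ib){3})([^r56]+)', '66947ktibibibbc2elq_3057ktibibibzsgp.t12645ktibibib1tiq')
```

This matches exactly 3 of a digit; then exactly 2 of a character in [4-7], then the literal 'kt', then the literal 'ib' repeated 3 times (captured); then one or more of any character except [r56] (captured).
`re.split` interleaves the captured-group text with the surrounding fragments.

['', '47ktibibib', 'bc2elq_30', '57ktibibibzsgp.t', '45ktibibib', '1tiq', '']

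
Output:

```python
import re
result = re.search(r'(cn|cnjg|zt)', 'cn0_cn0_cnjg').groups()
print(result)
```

The match spans [0:2] → 'cn'.
Captured: group 1 = 'cn'.

('cn',)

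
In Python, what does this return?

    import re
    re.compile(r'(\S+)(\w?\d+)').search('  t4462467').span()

(2, 10)

The match spans [2:10] → 't4462467'.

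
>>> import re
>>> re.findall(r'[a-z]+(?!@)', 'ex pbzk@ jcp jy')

['ex', 'pbz', 'jcp', 'jy']

The negative lookaround is zero-width — it rules out positions where the adjacent text would match, without consuming anything.
Since nothing is captured, `findall` lists the 4 matched substrings directly.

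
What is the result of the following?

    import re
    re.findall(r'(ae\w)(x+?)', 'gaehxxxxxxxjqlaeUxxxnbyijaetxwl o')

The pattern matches the literal 'ae', then a word character (captured); then one or more of a literal 'x' (lazy) (captured).
A `+?`/`*?`/`{m,n}?` starts at its minimum and grows only as far as needed for what follows to match.
Walking the string: at [1:5] match 'aehx', groups = ('aeh', 'x'); at [14:18] match 'aeUx', groups = ('aeU', 'x'); at [25:29] match 'aetx', groups = ('aet', 'x').
Multiple groups make `findall` return tuples — one 2-tuple for each match.

[('aeh', 'x'), ('aeU', 'x'), ('aet', 'x')]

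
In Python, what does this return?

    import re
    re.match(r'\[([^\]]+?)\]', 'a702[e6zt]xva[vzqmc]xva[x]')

None

`match` is anchored at position 0; if the pattern doesn't fit there, it returns None.
Here the string doesn't start with a match, so the call returns None.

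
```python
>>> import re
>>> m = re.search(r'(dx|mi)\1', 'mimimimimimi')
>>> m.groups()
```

('mi',)

`\1` has to match the exact text group 1 already captured.
Unlike `match`, `search` isn't anchored — it looks for the pattern anywhere in the string.
The match spans [0:4] → 'mimi'.
Captured: group 1 = 'mi'.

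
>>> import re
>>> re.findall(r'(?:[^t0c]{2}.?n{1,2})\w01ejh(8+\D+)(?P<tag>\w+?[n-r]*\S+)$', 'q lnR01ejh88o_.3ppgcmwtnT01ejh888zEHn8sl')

[('88o_.', '3ppgcmwtnT01ejh888zEHn8sl')]

This matches exactly 2 of any character except [t0c], then optionally any character, then 1 to 2 of the literal 'n' (non-capturing group); then a word character, then the literal '01e', then the literal 'jh'; then one or more of a literal '8', then one or more of a non-digit (captured); then one or more of a word character (lazy), then zero or more of a character in [n-r], then one or more of a non-whitespace character (captured as 'tag'); then anchored at the end.
With 2 capturing groups, `findall` returns a 2-tuple per match.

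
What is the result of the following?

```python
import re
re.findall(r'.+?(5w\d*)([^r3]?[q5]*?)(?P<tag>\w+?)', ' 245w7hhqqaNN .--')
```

The pattern matches one or more of any character (lazy); then the literal '5w', then zero or more of a digit (captured); then optionally any character except [r3], then zero or more of one of [q5] (lazy) (captured); then one or more of a word character (lazy) (captured as 'tag').
The `?` after the quantifier makes it lazy — it takes as little as possible before letting the rest of the pattern try.
Walking the string: at [0:8] match ' 245w7hh', groups = ('5w7', 'h', 'h').
3 groups means the one result is a tuple of 3 captured strings — 1 here.

[('5w7', 'h', 'h')]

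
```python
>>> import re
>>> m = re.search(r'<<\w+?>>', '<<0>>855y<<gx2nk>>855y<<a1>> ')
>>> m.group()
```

'<<0>>'

The match spans [0:5] → '<<0>>'.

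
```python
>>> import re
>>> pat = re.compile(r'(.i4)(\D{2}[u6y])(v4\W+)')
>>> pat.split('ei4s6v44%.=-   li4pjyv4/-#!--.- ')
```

The pattern matches any character, then the literal 'i4' (captured); then exactly 2 of a non-digit, then one of [u6y] (captured); then the literal 'v4', then one or more of a non-word character (captured).
Matches to split on: at [15:32] → 'li4pjyv4/-#!--.- '.
`re.split` interleaves the captured-group text with the surrounding fragments.

['ei4s6v44%.=-   ', 'li4', 'pjy', 'v4/-#!--.- ', '']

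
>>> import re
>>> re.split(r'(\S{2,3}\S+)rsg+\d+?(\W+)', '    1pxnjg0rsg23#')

['    ', '1pxnjg0', '#', '']

The pattern matches 2 to 3 of a non-whitespace character, then one or more of a non-whitespace character (captured); then the literal 'rs', then one or more of the literal 'g', then one or more of a digit (lazy); then one or more of a non-word character (captured).
With a capturing group present, the delimiter's captured portion is kept in the result list.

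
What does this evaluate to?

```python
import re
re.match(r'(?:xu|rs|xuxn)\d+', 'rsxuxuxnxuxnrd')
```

`match` is anchored at position 0; if the pattern doesn't fit there, it returns None.
Here the pattern fails at index 0, so the call returns None.

None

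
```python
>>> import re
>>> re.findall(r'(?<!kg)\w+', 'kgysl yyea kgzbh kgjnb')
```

['kgysl', 'yyea', 'kgzbh', 'kgjnb']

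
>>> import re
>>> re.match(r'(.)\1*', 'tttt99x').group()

A backreference is literal: `\1` must see the identical characters the first group matched.
With `match`, the pattern is implicitly anchored at the beginning.
The match spans [0:4] → 'tttt'.
Captured: group 1 = 't'.

'tttt'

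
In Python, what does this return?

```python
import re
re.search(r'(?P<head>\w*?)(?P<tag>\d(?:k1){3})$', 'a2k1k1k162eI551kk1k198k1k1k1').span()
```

This matches zero or more of a word character (lazy) (captured as 'head'); then a digit, then the literal 'k1' repeated 3 times (captured as 'tag'); then anchored at the end.
`search` walks the string left to right and returns the first match it finds.
The match spans [0:28] → 'a2k1k1k162eI551kk1k198k1k1k1'.
Captured: group 1 = 'a2k1k1k162eI551kk1k19', group 2 = '8k1k1k1'.

(0, 28)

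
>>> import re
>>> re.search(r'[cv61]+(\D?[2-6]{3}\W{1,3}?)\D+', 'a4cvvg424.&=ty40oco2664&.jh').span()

Pattern: one or more of one of [cv61]; then optionally a non-digit, then exactly 3 of a character in [2-6], then 1 to 3 of a non-word character (lazy) (captured); then one or more of a non-digit.
`re.search` tries every starting position until one works.
The match spans [2:14] → 'cvvg424.&=ty'.
Captured: group 1 = 'g424.'.

(2, 14)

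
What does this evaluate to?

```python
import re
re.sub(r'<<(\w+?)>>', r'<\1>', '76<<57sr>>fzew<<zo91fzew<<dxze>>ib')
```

'76<57sr>fzew<<zo91fzew<dxze>ib'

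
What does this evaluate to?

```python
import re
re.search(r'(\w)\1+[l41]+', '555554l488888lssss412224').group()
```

'555554l4'

The backreference `\1` re-matches whatever the first group consumed, character for character.
`search` walks the string left to right and returns the first match it finds.
The match spans [0:8] → '555554l4'.
Captured: group 1 = '5'.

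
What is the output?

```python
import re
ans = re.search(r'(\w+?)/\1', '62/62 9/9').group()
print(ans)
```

62/62

`\1` has to match the exact text group 1 already captured.
Unlike `match`, `search` isn't anchored — it looks for the pattern anywhere in the string.
The match spans [0:5] → '62/62'.
Captured: group 1 = '62'.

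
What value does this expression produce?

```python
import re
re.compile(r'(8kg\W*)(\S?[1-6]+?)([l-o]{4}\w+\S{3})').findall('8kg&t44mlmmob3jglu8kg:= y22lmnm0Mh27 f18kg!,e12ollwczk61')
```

The pattern matches the literal '8kg', then zero or more of a non-word character (captured); then optionally a non-whitespace character, then one or more of a character in [1-6] (lazy) (captured); then exactly 4 of a character in [l-o], then one or more of a word character, then exactly 3 of a non-whitespace character (captured).
Scanning left to right: at [0:23] match '8kg&t44mlmmob3jglu8kg:=', groups = ('8kg&', 't44', 'mlmmob3jglu8kg:=').
Multiple groups make `findall` return tuples — one 3-tuple for the one match.

[('8kg&', 't44', 'mlmmob3jglu8kg:=')]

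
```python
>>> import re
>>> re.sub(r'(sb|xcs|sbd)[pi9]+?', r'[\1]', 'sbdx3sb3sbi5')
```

The replacement refers to a captured group, so each match is rewritten using its own captured text.

'sbdx3sb3[sb]5'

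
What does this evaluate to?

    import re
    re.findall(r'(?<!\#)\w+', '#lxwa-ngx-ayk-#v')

The negative lookaround is zero-width — it rules out positions where the adjacent text would match, without consuming anything.
With no groups in the pattern, `findall` gives back each whole match — 3 here.

['xwa', 'ngx', 'ayk']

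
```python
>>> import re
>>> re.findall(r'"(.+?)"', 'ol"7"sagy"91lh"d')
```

['7', '91lh']

A `+?`/`*?`/`{m,n}?` starts at its minimum and grows only as far as needed for what follows to match.
One capturing group, so `findall` returns just the captured substring from each match — 2 in all.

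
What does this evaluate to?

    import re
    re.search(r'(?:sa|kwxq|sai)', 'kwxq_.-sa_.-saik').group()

'kwxq'

`search` walks the string left to right and returns the first match it finds.
The match spans [0:4] → 'kwxq'.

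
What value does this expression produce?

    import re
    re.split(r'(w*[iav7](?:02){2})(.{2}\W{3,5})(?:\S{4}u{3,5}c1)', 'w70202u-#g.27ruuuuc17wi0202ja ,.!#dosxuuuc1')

['w70202u-#g.27ruuuuc17', 'wi0202', 'ja ,.!#', '']

This matches zero or more of a literal 'w', then one of [iav7], then the literal '02' repeated 2 times (captured); then exactly 2 of any character, then 3 to 5 of a non-word character (captured); then exactly 4 of a non-whitespace character, then 3 to 5 of the literal 'u', then the literal 'c1' (non-capturing group).
`re.split` interleaves the captured-group text with the surrounding fragments.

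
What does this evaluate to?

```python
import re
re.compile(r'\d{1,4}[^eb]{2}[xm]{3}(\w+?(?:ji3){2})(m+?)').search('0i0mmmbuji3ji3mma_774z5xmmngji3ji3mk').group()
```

'0i0mmmbuji3ji3m'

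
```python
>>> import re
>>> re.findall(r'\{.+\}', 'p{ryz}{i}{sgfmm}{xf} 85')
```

['{ryz}{i}{sgfmm}{xf}']

Matches: at [1:20] → '{ryz}{i}{sgfmm}{xf}'.
`findall` yields the raw match text (1 of them) because the pattern has no groups.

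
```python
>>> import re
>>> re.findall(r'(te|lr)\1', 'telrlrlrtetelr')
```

['lr', 'te']

`\1` has to match the exact text group 1 already captured.
With a single group, `findall` returns only what that group captured — 2 items.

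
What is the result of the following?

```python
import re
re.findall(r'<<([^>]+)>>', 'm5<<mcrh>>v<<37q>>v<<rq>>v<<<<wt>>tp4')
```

['mcrh', '37q', 'rq', '<<wt']

Walking the string: at [2:10] match '<<mcrh>>', group 1 = 'mcrh'; at [11:18] match '<<37q>>', group 1 = '37q'; at [19:25] match '<<rq>>', group 1 = 'rq'; at [26:34] match '<<<<wt>>', group 1 = '<<wt'.
Because there's exactly one group, `findall` drops the full match and keeps group 1 from each hit.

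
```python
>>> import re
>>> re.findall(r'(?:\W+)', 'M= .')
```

['= .']

Pattern: one or more of a non-word character (non-capturing group).
Matches: at [1:4] → '= .'.
No capturing groups, so `findall` returns the 1 full match string.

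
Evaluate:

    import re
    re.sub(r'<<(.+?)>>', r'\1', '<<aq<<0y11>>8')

Each match is replaced using the text its own group 1 captured.

'aq<<0y118'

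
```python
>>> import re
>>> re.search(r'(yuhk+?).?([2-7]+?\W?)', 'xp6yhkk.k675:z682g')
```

None

This matches the literal 'yuh', then one or more of the literal 'k' (lazy) (captured); then optionally any character; then one or more of a character in [2-7] (lazy), then optionally a non-word character (captured).
`re.search` tries every starting position until one works.
Here no position works, so the call returns None.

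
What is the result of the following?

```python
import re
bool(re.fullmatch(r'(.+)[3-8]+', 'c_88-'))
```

The pattern matches one or more of any character (captured); then one or more of a character in [3-8].
`re.fullmatch` is like wrapping the pattern in `^…$` (in single-line mode).
Here the pattern can't cover the whole string, so the call returns None, and `bool(None)` is False.

False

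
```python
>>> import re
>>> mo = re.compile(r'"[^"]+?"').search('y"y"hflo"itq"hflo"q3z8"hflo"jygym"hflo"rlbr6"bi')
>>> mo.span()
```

(1, 4)

The match spans [1:4] → '"y"'.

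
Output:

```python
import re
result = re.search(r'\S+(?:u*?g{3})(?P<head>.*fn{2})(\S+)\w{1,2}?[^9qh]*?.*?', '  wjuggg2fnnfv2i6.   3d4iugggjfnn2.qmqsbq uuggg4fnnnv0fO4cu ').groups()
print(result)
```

Pattern: one or more of a non-whitespace character; then zero or more of the literal 'u' (lazy), then exactly 3 of a literal 'g' (non-capturing group); then zero or more of any character, then a literal 'f', then exactly 2 of the literal 'n' (captured as 'head'); then one or more of a non-whitespace character (captured); then 1 to 2 of a word character (lazy), then zero or more of any character except [9qh] (lazy), then zero or more of any character (lazy).
`re.search` scans for the first position where the pattern succeeds.
The match spans [2:59] → 'wjuggg2fnnfv2i6.   3d4iugggjfnn2.qmqsbq uuggg4fnnnv0fO4cu'.
Captured: group 1 = '2fnnfv2i6.   3d4iugggjfnn2.qmqsbq uuggg4fnn', group 2 = 'nv0fO4c'.

('2fnnfv2i6.   3d4iugggjfnn2.qmqsbq uuggg4fnn', 'nv0fO4c')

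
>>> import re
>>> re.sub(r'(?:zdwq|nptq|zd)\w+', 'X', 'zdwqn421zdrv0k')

'X'

Matches: at [0:14] → 'zdwqn421zdrv0k'.
Each match is replaced by 'X'.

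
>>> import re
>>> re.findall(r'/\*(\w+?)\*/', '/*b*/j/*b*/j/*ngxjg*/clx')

['b', 'b', 'ngxjg']

`findall` collects group 1 from each match (3 total).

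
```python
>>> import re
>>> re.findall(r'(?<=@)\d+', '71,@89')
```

['89']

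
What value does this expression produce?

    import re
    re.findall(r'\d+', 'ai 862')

The pattern matches one or more of a digit.
Walking the string: at [3:6] → '862'.
No capturing groups, so `findall` returns the 1 full match string.

['862']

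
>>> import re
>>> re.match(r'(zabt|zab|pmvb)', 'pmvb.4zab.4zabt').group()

'pmvb'

With `match`, the pattern is implicitly anchored at the beginning.
The match spans [0:4] → 'pmvb'.
Captured: group 1 = 'pmvb'.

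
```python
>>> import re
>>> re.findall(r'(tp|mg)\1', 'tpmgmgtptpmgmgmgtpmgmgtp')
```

A backreference is literal: `\1` must see the identical characters the first group matched.
`findall` collects group 1 from each match (4 total).

['mg', 'tp', 'mg', 'mg']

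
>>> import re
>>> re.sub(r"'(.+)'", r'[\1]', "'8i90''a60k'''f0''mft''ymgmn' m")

Matches: at [0:29] → "'8i90''a60k'''f0''mft''ymgmn'".
Each match is replaced using the text its own group 1 captured.

"[8i90''a60k'''f0''mft''ymgmn] m"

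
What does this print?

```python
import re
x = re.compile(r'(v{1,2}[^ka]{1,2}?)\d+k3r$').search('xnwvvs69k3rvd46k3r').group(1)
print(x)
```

vd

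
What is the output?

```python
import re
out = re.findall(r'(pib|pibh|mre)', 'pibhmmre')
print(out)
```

['pib', 'mre']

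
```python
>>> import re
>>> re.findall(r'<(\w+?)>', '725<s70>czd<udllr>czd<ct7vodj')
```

Scanning left to right: at [3:8] match '<s70>', group 1 = 's70'; at [11:18] match '<udllr>', group 1 = 'udllr'.
One capturing group, so `findall` returns just the captured substring from each match — 2 in all.

['s70', 'udllr']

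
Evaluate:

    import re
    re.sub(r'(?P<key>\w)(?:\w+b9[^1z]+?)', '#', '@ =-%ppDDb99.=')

Pattern: a word character (captured as 'key'); then one or more of a word character, then the literal 'b9', then one or more of any character except [1z] (lazy) (non-capturing group).
Matches: at [5:12] → 'ppDDb99'.
`sub` substitutes '#' at each match site.

'@ =-%#.='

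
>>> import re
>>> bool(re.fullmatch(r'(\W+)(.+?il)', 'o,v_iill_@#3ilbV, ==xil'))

False

`re.fullmatch` is like wrapping the pattern in `^…$` (in single-line mode).
Here there's no way to consume every character, so the call returns None, and `bool(None)` is False.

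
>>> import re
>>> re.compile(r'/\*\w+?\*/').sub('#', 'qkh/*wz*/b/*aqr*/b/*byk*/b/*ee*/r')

'qkh#b#b#b#r'

Matches: at [3:9] → '/*wz*/'; at [10:17] → '/*aqr*/'; at [18:25] → '/*byk*/'; at [26:32] → '/*ee*/'.
`sub` substitutes '#' at each match site.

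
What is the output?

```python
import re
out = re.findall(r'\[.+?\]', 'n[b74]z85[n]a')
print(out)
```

['[b74]', '[n]']

With the lazy modifier that quantifier settles for the fewest repetitions that let the rest of the pattern succeed (the atoms after it are unaffected and can still be greedy).
Scanning left to right: at [1:6] → '[b74]'; at [9:12] → '[n]'.
`findall` yields the raw match text (2 of them) because the pattern has no groups.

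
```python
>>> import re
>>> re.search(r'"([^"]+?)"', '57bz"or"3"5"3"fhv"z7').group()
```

'"or"'

The match spans [4:8] → '"or"'.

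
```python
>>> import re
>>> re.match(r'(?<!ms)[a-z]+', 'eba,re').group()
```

'eba'

The negative lookaround is zero-width — it rules out positions where the adjacent text would match, without consuming anything.
`re.match` only tries the pattern at the start of the string.
The match spans [0:3] → 'eba'.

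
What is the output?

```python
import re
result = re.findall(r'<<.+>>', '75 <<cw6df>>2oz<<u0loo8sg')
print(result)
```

Scanning left to right: at [3:12] → '<<cw6df>>'.
Since nothing is captured, `findall` lists the 1 matched substring directly.

['<<cw6df>>']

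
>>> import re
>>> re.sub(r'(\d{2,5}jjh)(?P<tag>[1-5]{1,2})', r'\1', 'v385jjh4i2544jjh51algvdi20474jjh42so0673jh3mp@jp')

This matches 2 to 5 of a digit, then the literal 'jjh' (captured); then 1 to 2 of a character in [1-5] (captured as 'tag').
Matches: at [1:8] → '385jjh4'; at [9:18] → '2544jjh51'; at [24:34] → '20474jjh42'.
Each match is replaced using the text its own group 1 captured.

'v385jjhi2544jjhalgvdi20474jjhso0673jh3mp@jp'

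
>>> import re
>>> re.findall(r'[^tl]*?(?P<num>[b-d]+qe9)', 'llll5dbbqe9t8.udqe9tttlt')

Pattern: zero or more of any character except [tl] (lazy); then one or more of a character in [b-d], then the literal 'qe9' (captured as 'num').
A non-greedy quantifier consumes as few characters as it can — just enough that the remainder of the pattern still matches from where it stops; whatever follows it matches normally.
Walking the string: at [4:11] match '5dbbqe9', group 1 = 'dbbqe9'; at [12:19] match '8.udqe9', group 1 = 'dqe9'.
`findall` collects group 1 from each match (2 total).

['dbbqe9', 'dqe9']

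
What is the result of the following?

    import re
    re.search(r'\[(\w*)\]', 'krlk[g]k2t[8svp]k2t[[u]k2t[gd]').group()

The match spans [4:7] → '[g]'.

'[g]'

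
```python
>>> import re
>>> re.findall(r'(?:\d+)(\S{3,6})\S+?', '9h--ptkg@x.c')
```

['h--ptk']

This matches one or more of a digit (non-capturing group); then 3 to 6 of a non-whitespace character (captured); then one or more of a non-whitespace character (lazy).
Walking the string: at [0:8] match '9h--ptkg', group 1 = 'h--ptk'.
One capturing group, so `findall` returns just the captured substring from the one match — 1 in all.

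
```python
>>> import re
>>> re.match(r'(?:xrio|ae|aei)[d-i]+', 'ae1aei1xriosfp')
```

None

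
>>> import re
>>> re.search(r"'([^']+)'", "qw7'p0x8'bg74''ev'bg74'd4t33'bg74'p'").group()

"'p0x8'"

`re.search` scans for the first position where the pattern succeeds.
The match spans [3:9] → "'p0x8'".
Captured: group 1 = 'p0x8'.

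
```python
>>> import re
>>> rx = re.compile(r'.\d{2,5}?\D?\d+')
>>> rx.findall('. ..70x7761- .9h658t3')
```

Pattern: any character, then 2 to 5 of a digit (lazy); then optionally a non-digit, then one or more of a digit.
A `+?`/`*?`/`{m,n}?` starts at its minimum and grows only as far as needed for what follows to match.
Walking the string: at [3:11] → '.70x7761'; at [15:19] → 'h658'.
`findall` yields the raw match text (2 of them) because the pattern has no groups.

['.70x7761', 'h658']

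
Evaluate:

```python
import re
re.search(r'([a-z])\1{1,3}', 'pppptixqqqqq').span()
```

The backreference `\1` re-matches whatever the first group consumed, character for character.
The match spans [0:4] → 'pppp'.

(0, 4)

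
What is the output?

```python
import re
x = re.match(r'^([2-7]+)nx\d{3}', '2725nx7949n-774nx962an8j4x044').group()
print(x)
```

2725nx794

This matches anchored at the start of the string; then one or more of a character in [2-7] (captured); then the literal 'nx', then exactly 3 of a digit.
`match` is anchored at position 0; if the pattern doesn't fit there, it returns None.
The match spans [0:9] → '2725nx794'.
Captured: group 1 = '2725'.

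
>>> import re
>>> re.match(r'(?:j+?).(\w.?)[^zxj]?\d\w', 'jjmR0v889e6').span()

(0, 6)

The pattern matches one or more of a literal 'j' (lazy) (non-capturing group); then any character; then a word character, then optionally any character (captured); then optionally any character except [zxj], then a digit, then a word character.
Lazy quantifiers expand one character at a time until the remainder of the pattern can match.
`re.match` only tries the pattern at the start of the string.
The match spans [0:6] → 'jjmR0v'.
Captured: group 1 = 'mR'.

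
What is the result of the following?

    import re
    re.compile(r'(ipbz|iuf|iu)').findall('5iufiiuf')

['iuf', 'iuf']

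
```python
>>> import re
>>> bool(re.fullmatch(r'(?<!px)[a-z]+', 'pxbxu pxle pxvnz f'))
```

False

For `fullmatch`, every character of the input must be accounted for by the pattern.
Here there's no way to consume every character, so the call returns None, and `bool(None)` is False.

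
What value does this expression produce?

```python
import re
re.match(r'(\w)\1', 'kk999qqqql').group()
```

'kk'

A backreference is literal: `\1` must see the identical characters the first group matched.
`re.match` only tries the pattern at the start of the string.
The match spans [0:2] → 'kk'.
Captured: group 1 = 'k'.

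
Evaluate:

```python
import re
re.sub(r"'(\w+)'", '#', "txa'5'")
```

'txa#'

`sub` substitutes '#' at each match site.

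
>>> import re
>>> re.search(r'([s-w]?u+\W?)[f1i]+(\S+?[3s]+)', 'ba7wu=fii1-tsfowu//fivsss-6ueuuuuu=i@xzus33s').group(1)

Pattern: optionally a character in [s-w], then one or more of the literal 'u', then optionally a non-word character (captured); then one or more of one of [f1i]; then one or more of a non-whitespace character (lazy), then one or more of one of [3s] (captured).
A `+?`/`*?`/`{m,n}?` starts at its minimum and grows only as far as needed for what follows to match.
`re.search` scans for the first position where the pattern succeeds.
The match spans [3:13] → 'wu=fii1-ts'.
Captured: group 1 = 'wu=', group 2 = '-ts'.

'wu='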